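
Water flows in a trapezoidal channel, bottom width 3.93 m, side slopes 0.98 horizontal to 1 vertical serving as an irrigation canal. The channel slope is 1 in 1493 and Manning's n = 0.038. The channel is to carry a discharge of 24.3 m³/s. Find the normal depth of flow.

Manning's equation rearranged: A R^(2/3) = nQ / (1·√S) = 0.038 × 24.3 / (√0.0006698) = 35.68.
Try y = 2.55 m: A R^(2/3) = 21.3 — short.
Try y = 4.04 m: A R^(2/3) = 52.12 — over.
Try y = 3.34 m: A R^(2/3) = 35.75 — close enough.

y_n = 3.34 m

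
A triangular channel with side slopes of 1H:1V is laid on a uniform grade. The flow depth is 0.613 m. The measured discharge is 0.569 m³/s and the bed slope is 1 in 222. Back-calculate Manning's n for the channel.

For a triangular section with side slope z = 1: A = zy² = 1×0.613² = 0.3758 m²; P = 2y√(1+z²) = 2×0.613×1.414 = 1.734 m.
Hydraulic radius R = A/P = 0.3758/1.734 = 0.2167 m.
Rearranging Manning's equation: n = (1/Q) A R^(2/3) S^(1/2) = (1/0.569) × 0.3758 × 0.2167^(2/3) × √0.004505 = 0.016.

n = 0.016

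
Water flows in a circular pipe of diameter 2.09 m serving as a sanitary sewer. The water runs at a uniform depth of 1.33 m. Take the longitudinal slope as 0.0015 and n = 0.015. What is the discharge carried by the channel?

For a circular section of diameter D = 2.09 m at depth y = 1.33 m, the central angle is θ = 2 arccos(1 − 2y/D) = 3.694 rad. Then A = (D²/8)(θ − sin θ) = 2.304 m² and P = Dθ/2 = 3.86 m.
Hydraulic radius R = A/P = 2.304/3.86 = 0.5967 m.
Manning's equation: Q = (1/n) A R^(2/3) S^(1/2) = (1/0.015) × 2.304 × 0.5967^(2/3) × 0.0015^(1/2) = 4.22 m³/s.

Q = 4.22 m³/s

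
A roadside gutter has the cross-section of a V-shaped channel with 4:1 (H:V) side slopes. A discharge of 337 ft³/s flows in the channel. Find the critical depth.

y_c = 3.38 ft

At critical depth, Q² T / (g A³) = 1, i.e. A³/T = Q²/g = 337²/32.2 = 3527.
Trying y = 3.73 ft: A³/T = 5776 — high.
Trying y = 2.4 ft: A³/T = 637 — low.
Trying y = 3.38 ft: A³/T = 3529 — ≈ 3527.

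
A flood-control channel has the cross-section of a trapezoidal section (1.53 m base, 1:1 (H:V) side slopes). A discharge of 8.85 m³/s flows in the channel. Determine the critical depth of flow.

At critical depth, Q² T / (g A³) = 1, i.e. A³/T = Q²/g = 8.85²/9.81 = 7.984.
Trying y = 1.42 m: A³/T = 16.82 — high.
Trying y = 0.93 m: A³/T = 3.532 — low.
Trying y = 1.16 m: A³/T = 7.892 — matches.

y_c = 1.16 m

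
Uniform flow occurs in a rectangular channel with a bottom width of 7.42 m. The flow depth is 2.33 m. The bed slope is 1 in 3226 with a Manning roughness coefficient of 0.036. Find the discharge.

Flow area A = b·y = 7.42 × 2.33 = 17.29 m². Wetted perimeter P = b + 2y = 7.42 + 2×2.33 = 12.08 m.
Hydraulic radius R = A/P = 17.29/12.08 = 1.431 m.
Manning's equation: Q = (1/n) A R^(2/3) S^(1/2) = (1/0.036) × 17.29 × 1.431^(2/3) × 0.00031^(1/2) = 10.7 m³/s.

Q = 10.7 m³/s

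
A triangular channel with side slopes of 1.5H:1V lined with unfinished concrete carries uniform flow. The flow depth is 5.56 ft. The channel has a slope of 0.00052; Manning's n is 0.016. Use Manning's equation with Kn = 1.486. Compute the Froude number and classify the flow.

For a triangular section with side slope z = 1.5: A = zy² = 1.5×5.56² = 46.37 ft²; P = 2y√(1+z²) = 2×5.56×1.803 = 20.05 ft.
Hydraulic radius R = A/P = 46.37/20.05 = 2.313 ft.
V = (1.486/n) R^(2/3) √S = (1.486/0.016) × 2.313^(2/3) × √0.00052 = 3.704 ft/s. Hydraulic depth D_h = A/T = 46.37/16.68 = 2.78 ft.
Froude number Fr = V/√(g·D_h) = 3.704/√(32.2×2.78) = 0.392, which is less than 1, so the flow is subcritical.

subcritical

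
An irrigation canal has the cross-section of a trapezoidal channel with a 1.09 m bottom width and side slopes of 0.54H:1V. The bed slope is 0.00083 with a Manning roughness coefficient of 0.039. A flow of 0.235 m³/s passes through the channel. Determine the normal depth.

y_n = 0.509 m

Manning's equation rearranged: A R^(2/3) = nQ / (1·√S) = 0.039 × 0.235 / (√0.00083) = 0.3181.
At y = 0.585 m: A R^(2/3) = 0.4006 — over.
At y = 0.43 m: A R^(2/3) = 0.2404 — short.
At y = 0.509 m: A R^(2/3) = 0.3176 — matches.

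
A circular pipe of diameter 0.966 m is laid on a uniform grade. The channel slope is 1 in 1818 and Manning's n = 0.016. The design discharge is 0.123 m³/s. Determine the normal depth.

Manning's equation rearranged: A R^(2/3) = nQ / (1·√S) = 0.016 × 0.123 / (√0.0005501) = 0.08391.
Try y = 0.292 m: A R^(2/3) = 0.05648 — short.
Try y = 0.36 m: A R^(2/3) = 0.08405 — close enough.

y_n = 0.36 m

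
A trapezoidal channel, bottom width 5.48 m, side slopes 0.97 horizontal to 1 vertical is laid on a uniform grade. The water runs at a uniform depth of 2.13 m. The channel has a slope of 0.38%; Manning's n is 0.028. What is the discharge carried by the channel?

Q = 44.5 m³/s

With bottom width b = 5.48 m and side slope z = 0.97: A = (b + zy)y = (5.48 + 0.97×2.13)×2.13 = 16.07 m²; P = b + 2y√(1+z²) = 5.48 + 2×2.13×1.393 = 11.41 m.
Hydraulic radius R = A/P = 16.07/11.41 = 1.408 m.
Manning's equation: Q = (1/n) A R^(2/3) S^(1/2) = (1/0.028) × 16.07 × 1.408^(2/3) × 0.0038^(1/2) = 44.5 m³/s.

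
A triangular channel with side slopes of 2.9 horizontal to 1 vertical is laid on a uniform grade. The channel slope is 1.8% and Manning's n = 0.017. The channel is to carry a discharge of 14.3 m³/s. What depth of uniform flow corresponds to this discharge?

Manning's equation rearranged: A R^(2/3) = nQ / (1·√S) = 0.017 × 14.3 / (√0.018) = 1.812.
At y = 1.13 m: A R^(2/3) = 2.438 — over.
At y = 0.732 m: A R^(2/3) = 0.7658 — short.
At y = 1.01 m: A R^(2/3) = 1.807 — matches.

y_n = 1.01 m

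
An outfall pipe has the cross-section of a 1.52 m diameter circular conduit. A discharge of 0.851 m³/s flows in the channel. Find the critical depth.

y_c = 0.464 m

At critical depth, Q² T / (g A³) = 1, i.e. A³/T = Q²/g = 0.851²/9.81 = 0.07382.
Trying y = 0.57 m: A³/T = 0.1631 — too large.
Trying y = 0.391 m: A³/T = 0.0379 — too small.
Trying y = 0.464 m: A³/T = 0.0737 — close enough.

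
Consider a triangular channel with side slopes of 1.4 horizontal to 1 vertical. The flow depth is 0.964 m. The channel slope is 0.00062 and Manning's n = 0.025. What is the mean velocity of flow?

For a triangular section with side slope z = 1.4: A = zy² = 1.4×0.964² = 1.301 m²; P = 2y√(1+z²) = 2×0.964×1.72 = 3.317 m.
Hydraulic radius R = A/P = 1.301/3.317 = 0.3922 m.
From Manning's equation, V = (1/n) R^(2/3) S^(1/2) = (1/0.025) × 0.3922^(2/3) × 0.00062^(1/2) = 0.534 m/s.

V = 0.534 m/s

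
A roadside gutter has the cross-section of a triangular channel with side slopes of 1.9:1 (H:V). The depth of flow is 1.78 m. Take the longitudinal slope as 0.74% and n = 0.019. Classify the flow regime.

For a triangular section with side slope z = 1.9: A = zy² = 1.9×1.78² = 6.02 m²; P = 2y√(1+z²) = 2×1.78×2.147 = 7.644 m.
Hydraulic radius R = A/P = 6.02/7.644 = 0.7876 m.
V = (1/n) R^(2/3) √S = (1/0.019) × 0.7876^(2/3) × √0.0074 = 3.861 m/s. Hydraulic depth D_h = A/T = 6.02/6.764 = 0.89 m.
Froude number Fr = V/√(g·D_h) = 3.861/√(9.81×0.89) = 1.31, which is greater than 1, so the flow is supercritical.

supercritical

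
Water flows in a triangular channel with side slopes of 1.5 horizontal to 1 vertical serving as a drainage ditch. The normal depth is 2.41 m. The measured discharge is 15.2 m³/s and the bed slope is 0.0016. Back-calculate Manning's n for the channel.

For a triangular section with side slope z = 1.5: A = zy² = 1.5×2.41² = 8.712 m²; P = 2y√(1+z²) = 2×2.41×1.803 = 8.689 m.
Hydraulic radius R = A/P = 8.712/8.689 = 1.003 m.
Rearranging Manning's equation: n = (1/Q) A R^(2/3) S^(1/2) = (1/15.2) × 8.712 × 1.003^(2/3) × √0.0016 = 0.023.

n = 0.023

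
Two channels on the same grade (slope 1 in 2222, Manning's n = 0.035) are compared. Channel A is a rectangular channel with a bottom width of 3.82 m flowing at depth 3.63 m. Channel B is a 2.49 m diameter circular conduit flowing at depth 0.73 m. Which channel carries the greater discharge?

Channel A: Flow area A = b·y = 3.82 × 3.63 = 13.87 m². Wetted perimeter P = b + 2y = 3.82 + 2×3.63 = 11.08 m. Hydraulic radius R = A/P = 13.87/11.08 = 1.251 m. Q_A = (1/0.035)·13.87·1.251^(2/3)·√0.00045 = 9.761 m³/s.
Channel B: For a circular section of diameter D = 2.49 m at depth y = 0.73 m, the central angle is θ = 2 arccos(1 − 2y/D) = 2.289 rad. Then A = (D²/8)(θ − sin θ) = 1.19 m² and P = Dθ/2 = 2.849 m. Hydraulic radius R = A/P = 1.19/2.849 = 0.4176 m. Q_B = (1/0.035)·1.19·0.4176^(2/3)·√0.00045 = 0.403 m³/s.
Q_A = 9.761 m³/s vs Q_B = 0.403 m³/s, so channel A carries more.

channel A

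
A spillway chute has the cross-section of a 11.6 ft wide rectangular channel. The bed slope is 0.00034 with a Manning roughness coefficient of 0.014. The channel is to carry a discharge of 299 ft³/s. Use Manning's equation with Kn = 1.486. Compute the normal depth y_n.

Manning's equation rearranged: A R^(2/3) = nQ / (1.486·√S) = 0.014 × 299 / (1.486 × √0.00034) = 152.8.
Trying y = 7.14 ft: A R^(2/3) = 179.9 — high.
Trying y = 5.03 ft: A R^(2/3) = 113 — low.
Trying y = 6.3 ft: A R^(2/3) = 152.7 — matches.

y_n = 6.3 ft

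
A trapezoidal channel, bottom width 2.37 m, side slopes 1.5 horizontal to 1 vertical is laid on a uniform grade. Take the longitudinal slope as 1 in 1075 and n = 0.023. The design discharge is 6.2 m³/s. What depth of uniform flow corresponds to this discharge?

y_n = 1.28 m

Manning's equation rearranged: A R^(2/3) = nQ / (1·√S) = 0.023 × 6.2 / (√0.0009302) = 4.675.
At y = 1.13 m: A R^(2/3) = 3.665 — low.
At y = 1.41 m: A R^(2/3) = 5.667 — high.
At y = 1.28 m: A R^(2/3) = 4.677 — close enough.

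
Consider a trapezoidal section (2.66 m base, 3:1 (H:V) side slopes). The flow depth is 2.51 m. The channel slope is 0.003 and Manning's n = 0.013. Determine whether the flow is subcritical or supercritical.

supercritical

With bottom width b = 2.66 m and side slope z = 3: A = (b + zy)y = (2.66 + 3×2.51)×2.51 = 25.58 m²; P = b + 2y√(1+z²) = 2.66 + 2×2.51×3.162 = 18.53 m.
Hydraulic radius R = A/P = 25.58/18.53 = 1.38 m.
V = (1/n) R^(2/3) √S = (1/0.013) × 1.38^(2/3) × √0.003 = 5.222 m/s. Hydraulic depth D_h = A/T = 25.58/17.72 = 1.443 m.
Froude number Fr = V/√(g·D_h) = 5.222/√(9.81×1.443) = 1.39, which is greater than 1, so the flow is supercritical.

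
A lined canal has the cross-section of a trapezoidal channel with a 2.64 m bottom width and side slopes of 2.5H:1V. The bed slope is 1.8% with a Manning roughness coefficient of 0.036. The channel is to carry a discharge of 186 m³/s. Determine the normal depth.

Manning's equation rearranged: A R^(2/3) = nQ / (1·√S) = 0.036 × 186 / (√0.018) = 49.91.
Try y = 3.51 m: A R^(2/3) = 60.6 — too large.
Try y = 2.31 m: A R^(2/3) = 23.02 — too small.
Try y = 3.23 m: A R^(2/3) = 49.83 — matches.

y_n = 3.23 m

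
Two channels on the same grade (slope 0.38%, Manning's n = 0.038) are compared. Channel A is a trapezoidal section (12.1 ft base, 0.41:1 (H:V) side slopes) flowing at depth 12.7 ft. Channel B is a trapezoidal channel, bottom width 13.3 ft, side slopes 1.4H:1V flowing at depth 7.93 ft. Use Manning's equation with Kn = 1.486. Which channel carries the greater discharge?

channel A

Channel A: With bottom width b = 12.1 ft and side slope z = 0.41: A = (b + zy)y = (12.1 + 0.41×12.7)×12.7 = 219.8 ft²; P = b + 2y√(1+z²) = 12.1 + 2×12.7×1.081 = 39.55 ft. Hydraulic radius R = A/P = 219.8/39.55 = 5.557 ft. Q_A = (1.486/0.038)·219.8·5.557^(2/3)·√0.0038 = 1662 ft³/s.
Channel B: With bottom width b = 13.3 ft and side slope z = 1.4: A = (b + zy)y = (13.3 + 1.4×7.93)×7.93 = 193.5 ft²; P = b + 2y√(1+z²) = 13.3 + 2×7.93×1.72 = 40.59 ft. Hydraulic radius R = A/P = 193.5/40.59 = 4.768 ft. Q_B = (1.486/0.038)·193.5·4.768^(2/3)·√0.0038 = 1321 ft³/s.
Q_A = 1662 ft³/s vs Q_B = 1321 ft³/s, so channel A carries more.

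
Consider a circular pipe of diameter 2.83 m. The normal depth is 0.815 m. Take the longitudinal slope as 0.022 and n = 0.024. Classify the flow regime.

supercritical

For a circular section of diameter D = 2.83 m at depth y = 0.815 m, the central angle is θ = 2 arccos(1 − 2y/D) = 2.266 rad. Then A = (D²/8)(θ − sin θ) = 1.499 m² and P = Dθ/2 = 3.206 m.
Hydraulic radius R = A/P = 1.499/3.206 = 0.4677 m.
V = (1/n) R^(2/3) √S = (1/0.024) × 0.4677^(2/3) × √0.022 = 3.724 m/s. Hydraulic depth D_h = A/T = 1.499/2.563 = 0.585 m.
Froude number Fr = V/√(g·D_h) = 3.724/√(9.81×0.585) = 1.55, which is greater than 1, so the flow is supercritical.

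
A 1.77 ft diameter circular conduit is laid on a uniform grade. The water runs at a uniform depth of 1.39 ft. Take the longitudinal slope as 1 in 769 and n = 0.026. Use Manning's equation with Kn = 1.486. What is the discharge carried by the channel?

For a circular section of diameter D = 1.77 ft at depth y = 1.39 ft, the central angle is θ = 2 arccos(1 − 2y/D) = 4.356 rad. Then A = (D²/8)(θ − sin θ) = 2.073 ft² and P = Dθ/2 = 3.855 ft.
Hydraulic radius R = A/P = 2.073/3.855 = 0.5377 ft.
Manning's equation: Q = (1.486/n) A R^(2/3) S^(1/2) = (1.486/0.026) × 2.073 × 0.5377^(2/3) × 0.0013^(1/2) = 2.83 ft³/s.

Q = 2.83 ft³/s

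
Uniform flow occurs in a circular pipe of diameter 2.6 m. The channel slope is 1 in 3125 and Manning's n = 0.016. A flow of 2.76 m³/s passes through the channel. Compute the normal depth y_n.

Manning's equation rearranged: A R^(2/3) = nQ / (1·√S) = 0.016 × 2.76 / (√0.00032) = 2.469.
Trying y = 1.2 m: A R^(2/3) = 1.735 — low.
Trying y = 1.81 m: A R^(2/3) = 3.311 — high.
Trying y = 1.48 m: A R^(2/3) = 2.466 — matches.

y_n = 1.48 m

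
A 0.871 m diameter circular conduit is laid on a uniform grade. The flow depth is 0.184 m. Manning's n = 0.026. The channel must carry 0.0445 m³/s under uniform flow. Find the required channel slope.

S = 0.00301

For a circular section of diameter D = 0.871 m at depth y = 0.184 m, the central angle is θ = 2 arccos(1 − 2y/D) = 1.91 rad. Then A = (D²/8)(θ − sin θ) = 0.09173 m² and P = Dθ/2 = 0.8319 m.
Hydraulic radius R = A/P = 0.09173/0.8319 = 0.1103 m.
From Manning's equation, S = [nQ / (1 A R^(2/3))]² = [0.026 × 0.0445 / (1 × 0.09173 × 0.1103^(2/3))]² = 0.00301.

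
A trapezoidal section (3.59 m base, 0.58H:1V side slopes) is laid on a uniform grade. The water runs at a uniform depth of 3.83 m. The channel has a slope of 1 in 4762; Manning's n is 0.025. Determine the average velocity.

V = 0.854 m/s

With bottom width b = 3.59 m and side slope z = 0.58: A = (b + zy)y = (3.59 + 0.58×3.83)×3.83 = 22.26 m²; P = b + 2y√(1+z²) = 3.59 + 2×3.83×1.156 = 12.45 m.
Hydraulic radius R = A/P = 22.26/12.45 = 1.788 m.
From Manning's equation, V = (1/n) R^(2/3) S^(1/2) = (1/0.025) × 1.788^(2/3) × 0.00021^(1/2) = 0.854 m/s.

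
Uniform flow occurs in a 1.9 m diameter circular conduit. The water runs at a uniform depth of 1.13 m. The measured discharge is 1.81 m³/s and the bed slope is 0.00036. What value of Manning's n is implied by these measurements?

n = 0.012

For a circular section of diameter D = 1.9 m at depth y = 1.13 m, the central angle is θ = 2 arccos(1 − 2y/D) = 3.523 rad. Then A = (D²/8)(θ − sin θ) = 1.758 m² and P = Dθ/2 = 3.347 m.
Hydraulic radius R = A/P = 1.758/3.347 = 0.5252 m.
Rearranging Manning's equation: n = (1/Q) A R^(2/3) S^(1/2) = (1/1.81) × 1.758 × 0.5252^(2/3) × √0.00036 = 0.012.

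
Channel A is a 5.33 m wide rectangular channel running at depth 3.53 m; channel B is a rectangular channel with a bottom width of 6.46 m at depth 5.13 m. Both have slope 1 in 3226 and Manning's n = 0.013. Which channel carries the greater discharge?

channel B

Channel A: Flow area A = b·y = 5.33 × 3.53 = 18.81 m². Wetted perimeter P = b + 2y = 5.33 + 2×3.53 = 12.39 m. Hydraulic radius R = A/P = 18.81/12.39 = 1.519 m. Q_A = (1/0.013)·18.81·1.519^(2/3)·√0.00031 = 33.67 m³/s.
Channel B: Flow area A = b·y = 6.46 × 5.13 = 33.14 m². Wetted perimeter P = b + 2y = 6.46 + 2×5.13 = 16.72 m. Hydraulic radius R = A/P = 33.14/16.72 = 1.982 m. Q_B = (1/0.013)·33.14·1.982^(2/3)·√0.00031 = 70.82 m³/s.
Q_A = 33.67 m³/s vs Q_B = 70.82 m³/s, so channel B carries more.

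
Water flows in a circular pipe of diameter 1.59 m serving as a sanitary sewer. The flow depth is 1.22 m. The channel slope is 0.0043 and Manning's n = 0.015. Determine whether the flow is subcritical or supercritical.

subcritical

For a circular section of diameter D = 1.59 m at depth y = 1.22 m, the central angle is θ = 2 arccos(1 − 2y/D) = 4.27 rad. Then A = (D²/8)(θ − sin θ) = 1.635 m² and P = Dθ/2 = 3.394 m.
Hydraulic radius R = A/P = 1.635/3.394 = 0.4816 m.
V = (1/n) R^(2/3) √S = (1/0.015) × 0.4816^(2/3) × √0.0043 = 2.686 m/s. Hydraulic depth D_h = A/T = 1.635/1.344 = 1.217 m.
Froude number Fr = V/√(g·D_h) = 2.686/√(9.81×1.217) = 0.778, which is less than 1, so the flow is subcritical.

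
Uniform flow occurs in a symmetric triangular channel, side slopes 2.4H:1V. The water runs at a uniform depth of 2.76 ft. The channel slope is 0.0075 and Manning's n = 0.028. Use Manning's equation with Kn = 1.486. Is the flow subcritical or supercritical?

For a triangular section with side slope z = 2.4: A = zy² = 2.4×2.76² = 18.28 ft²; P = 2y√(1+z²) = 2×2.76×2.6 = 14.35 ft.
Hydraulic radius R = A/P = 18.28/14.35 = 1.274 ft.
V = (1.486/n) R^(2/3) √S = (1.486/0.028) × 1.274^(2/3) × √0.0075 = 5.401 ft/s. Hydraulic depth D_h = A/T = 18.28/13.25 = 1.38 ft.
Froude number Fr = V/√(g·D_h) = 5.401/√(32.2×1.38) = 0.81, which is less than 1, so the flow is subcritical.

subcritical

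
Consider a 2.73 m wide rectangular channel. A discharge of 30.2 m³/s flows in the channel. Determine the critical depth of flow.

For a rectangular channel, critical depth y_c = (q²/g)^(1/3) where q = Q/b = 30.2/2.73 = 11.06 m²/s.
So y_c = (11.06²/9.81)^(1/3) = 2.32 m.

y_c = 2.32 m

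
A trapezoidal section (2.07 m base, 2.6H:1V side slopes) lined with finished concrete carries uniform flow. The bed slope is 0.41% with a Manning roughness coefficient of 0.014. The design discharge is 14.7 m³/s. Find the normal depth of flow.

Manning's equation rearranged: A R^(2/3) = nQ / (1·√S) = 0.014 × 14.7 / (√0.0041) = 3.214.
Try y = 1.06 m: A R^(2/3) = 3.805 — too large.
Try y = 0.879 m: A R^(2/3) = 2.568 — too small.
Try y = 0.979 m: A R^(2/3) = 3.216 — close enough.

y_n = 0.979 m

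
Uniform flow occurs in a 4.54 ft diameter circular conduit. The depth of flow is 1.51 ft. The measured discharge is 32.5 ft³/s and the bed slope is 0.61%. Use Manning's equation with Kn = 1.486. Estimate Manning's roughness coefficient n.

For a circular section of diameter D = 4.54 ft at depth y = 1.51 ft, the central angle is θ = 2 arccos(1 − 2y/D) = 2.459 rad. Then A = (D²/8)(θ − sin θ) = 4.709 ft² and P = Dθ/2 = 5.581 ft.
Hydraulic radius R = A/P = 4.709/5.581 = 0.8437 ft.
Rearranging Manning's equation: n = (1.486/Q) A R^(2/3) S^(1/2) = (1.486/32.5) × 4.709 × 0.8437^(2/3) × √0.0061 = 0.015.

n = 0.015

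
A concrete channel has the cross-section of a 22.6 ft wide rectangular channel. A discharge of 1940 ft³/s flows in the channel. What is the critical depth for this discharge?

For a rectangular channel, critical depth y_c = (q²/g)^(1/3) where q = Q/b = 1940/22.6 = 85.84 ft²/s.
So y_c = (85.84²/32.2)^(1/3) = 6.12 ft.

y_c = 6.12 ft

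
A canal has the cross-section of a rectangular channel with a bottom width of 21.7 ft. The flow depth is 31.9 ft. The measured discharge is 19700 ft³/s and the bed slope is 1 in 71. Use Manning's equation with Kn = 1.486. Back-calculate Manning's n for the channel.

Flow area A = b·y = 21.7 × 31.9 = 692.2 ft². Wetted perimeter P = b + 2y = 21.7 + 2×31.9 = 85.5 ft.
Hydraulic radius R = A/P = 692.2/85.5 = 8.096 ft.
Rearranging Manning's equation: n = (1.486/Q) A R^(2/3) S^(1/2) = (1.486/19700) × 692.2 × 8.096^(2/3) × √0.01408 = 0.025.

n = 0.025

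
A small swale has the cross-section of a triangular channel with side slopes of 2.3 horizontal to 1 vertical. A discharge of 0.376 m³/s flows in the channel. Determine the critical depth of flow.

At critical depth, Q² T / (g A³) = 1, i.e. A³/T = Q²/g = 0.376²/9.81 = 0.01441.
Trying y = 0.428 m: A³/T = 0.03799 — over.
Trying y = 0.353 m: A³/T = 0.0145 — close enough.

y_c = 0.353 m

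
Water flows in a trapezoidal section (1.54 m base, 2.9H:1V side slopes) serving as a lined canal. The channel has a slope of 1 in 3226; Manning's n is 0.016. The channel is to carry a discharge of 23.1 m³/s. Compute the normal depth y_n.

y_n = 2.28 m

Manning's equation rearranged: A R^(2/3) = nQ / (1·√S) = 0.016 × 23.1 / (√0.00031) = 20.99.
Trying y = 2.56 m: A R^(2/3) = 27.76 — over.
Trying y = 1.87 m: A R^(2/3) = 13.03 — short.
Trying y = 2.28 m: A R^(2/3) = 20.95 — close enough.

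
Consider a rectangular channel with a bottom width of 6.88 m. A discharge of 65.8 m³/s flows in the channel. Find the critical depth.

For a rectangular channel, critical depth y_c = (q²/g)^(1/3) where q = Q/b = 65.8/6.88 = 9.564 m²/s.
So y_c = (9.564²/9.81)^(1/3) = 2.1 m.

y_c = 2.1 m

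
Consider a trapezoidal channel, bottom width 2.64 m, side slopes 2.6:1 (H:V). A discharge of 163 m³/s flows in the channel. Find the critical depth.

y_c = 3.34 m

At critical depth, Q² T / (g A³) = 1, i.e. A³/T = Q²/g = 163²/9.81 = 2708.
At y = 2.68 m: A³/T = 1030 — low.
At y = 4.2 m: A³/T = 7546 — high.
At y = 3.34 m: A³/T = 2704 — close enough.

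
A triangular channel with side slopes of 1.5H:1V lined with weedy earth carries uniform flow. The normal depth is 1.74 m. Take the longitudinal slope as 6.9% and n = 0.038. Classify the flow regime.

For a triangular section with side slope z = 1.5: A = zy² = 1.5×1.74² = 4.541 m²; P = 2y√(1+z²) = 2×1.74×1.803 = 6.274 m.
Hydraulic radius R = A/P = 4.541/6.274 = 0.7239 m.
V = (1/n) R^(2/3) √S = (1/0.038) × 0.7239^(2/3) × √0.069 = 5.573 m/s. Hydraulic depth D_h = A/T = 4.541/5.22 = 0.87 m.
Froude number Fr = V/√(g·D_h) = 5.573/√(9.81×0.87) = 1.91, which is greater than 1, so the flow is supercritical.

supercritical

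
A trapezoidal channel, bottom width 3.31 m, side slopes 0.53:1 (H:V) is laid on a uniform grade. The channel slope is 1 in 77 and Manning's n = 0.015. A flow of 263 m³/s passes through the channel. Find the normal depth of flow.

y_n = 4.2 m

Manning's equation rearranged: A R^(2/3) = nQ / (1·√S) = 0.015 × 263 / (√0.01299) = 34.62.
At y = 3.53 m: A R^(2/3) = 25.21 — low.
At y = 4.98 m: A R^(2/3) = 47.53 — high.
At y = 4.2 m: A R^(2/3) = 34.59 — matches.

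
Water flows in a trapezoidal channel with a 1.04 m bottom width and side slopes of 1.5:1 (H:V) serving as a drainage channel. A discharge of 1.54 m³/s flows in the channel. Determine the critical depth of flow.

y_c = 0.479 m

At critical depth, Q² T / (g A³) = 1, i.e. A³/T = Q²/g = 1.54²/9.81 = 0.2418.
At y = 0.358 m: A³/T = 0.08512 — short.
At y = 0.579 m: A³/T = 0.4859 — over.
At y = 0.479 m: A³/T = 0.2413 — close enough.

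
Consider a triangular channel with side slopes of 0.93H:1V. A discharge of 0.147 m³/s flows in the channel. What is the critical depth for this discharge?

At critical depth, Q² T / (g A³) = 1, i.e. A³/T = Q²/g = 0.147²/9.81 = 0.002203.
At y = 0.445 m: A³/T = 0.007546 — high.
At y = 0.308 m: A³/T = 0.001199 — low.
At y = 0.348 m: A³/T = 0.002207 — matches.

y_c = 0.348 m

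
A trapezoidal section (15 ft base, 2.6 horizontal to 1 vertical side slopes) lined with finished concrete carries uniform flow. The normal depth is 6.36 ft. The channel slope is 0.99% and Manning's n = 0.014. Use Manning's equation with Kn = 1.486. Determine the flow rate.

Q = 5320 ft³/s

With bottom width b = 15 ft and side slope z = 2.6: A = (b + zy)y = (15 + 2.6×6.36)×6.36 = 200.6 ft²; P = b + 2y√(1+z²) = 15 + 2×6.36×2.786 = 50.43 ft.
Hydraulic radius R = A/P = 200.6/50.43 = 3.977 ft.
Manning's equation: Q = (1.486/n) A R^(2/3) S^(1/2) = (1.486/0.014) × 200.6 × 3.977^(2/3) × 0.0099^(1/2) = 5320 ft³/s.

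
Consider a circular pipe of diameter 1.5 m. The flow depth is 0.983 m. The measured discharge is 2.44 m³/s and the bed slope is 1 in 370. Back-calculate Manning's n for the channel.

For a circular section of diameter D = 1.5 m at depth y = 0.983 m, the central angle is θ = 2 arccos(1 − 2y/D) = 3.773 rad. Then A = (D²/8)(θ − sin θ) = 1.227 m² and P = Dθ/2 = 2.83 m.
Hydraulic radius R = A/P = 1.227/2.83 = 0.4337 m.
Rearranging Manning's equation: n = (1/Q) A R^(2/3) S^(1/2) = (1/2.44) × 1.227 × 0.4337^(2/3) × √0.002703 = 0.015.

n = 0.015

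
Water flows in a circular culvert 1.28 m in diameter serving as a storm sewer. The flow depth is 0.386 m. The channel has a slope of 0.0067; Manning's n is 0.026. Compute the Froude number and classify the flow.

subcritical

For a circular section of diameter D = 1.28 m at depth y = 0.386 m, the central angle is θ = 2 arccos(1 − 2y/D) = 2.325 rad. Then A = (D²/8)(θ − sin θ) = 0.327 m² and P = Dθ/2 = 1.488 m.
Hydraulic radius R = A/P = 0.327/1.488 = 0.2197 m.
V = (1/n) R^(2/3) √S = (1/0.026) × 0.2197^(2/3) × √0.0067 = 1.146 m/s. Hydraulic depth D_h = A/T = 0.327/1.175 = 0.2784 m.
Froude number Fr = V/√(g·D_h) = 1.146/√(9.81×0.2784) = 0.694, which is less than 1, so the flow is subcritical.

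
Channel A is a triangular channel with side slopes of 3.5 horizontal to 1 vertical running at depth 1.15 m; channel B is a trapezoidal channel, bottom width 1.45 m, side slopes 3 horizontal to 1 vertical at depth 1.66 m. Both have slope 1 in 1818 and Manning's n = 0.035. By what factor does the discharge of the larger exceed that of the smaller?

Channel A: For a triangular section with side slope z = 3.5: A = zy² = 3.5×1.15² = 4.629 m²; P = 2y√(1+z²) = 2×1.15×3.64 = 8.372 m. Hydraulic radius R = A/P = 4.629/8.372 = 0.5529 m. Q_A = (1/0.035)·4.629·0.5529^(2/3)·√0.0005501 = 2.089 m³/s.
Channel B: With bottom width b = 1.45 m and side slope z = 3: A = (b + zy)y = (1.45 + 3×1.66)×1.66 = 10.67 m²; P = b + 2y√(1+z²) = 1.45 + 2×1.66×3.162 = 11.95 m. Hydraulic radius R = A/P = 10.67/11.95 = 0.8933 m. Q_B = (1/0.035)·10.67·0.8933^(2/3)·√0.0005501 = 6.634 m³/s.
The larger discharge is 6.634 m³/s and the smaller is 2.089 m³/s; the ratio is 3.18.

3.18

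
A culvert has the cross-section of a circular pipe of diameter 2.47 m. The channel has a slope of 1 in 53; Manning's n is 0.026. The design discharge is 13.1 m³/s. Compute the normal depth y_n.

y_n = 1.54 m

Manning's equation rearranged: A R^(2/3) = nQ / (1·√S) = 0.026 × 13.1 / (√0.01887) = 2.48.
Try y = 1.76 m: A R^(2/3) = 2.977 — too large.
Try y = 1.12 m: A R^(2/3) = 1.467 — too small.
Try y = 1.54 m: A R^(2/3) = 2.474 — close enough.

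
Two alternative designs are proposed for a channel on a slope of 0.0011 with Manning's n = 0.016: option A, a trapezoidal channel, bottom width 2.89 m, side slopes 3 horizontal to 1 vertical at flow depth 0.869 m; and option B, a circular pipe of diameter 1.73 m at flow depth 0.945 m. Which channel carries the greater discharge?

Channel A: With bottom width b = 2.89 m and side slope z = 3: A = (b + zy)y = (2.89 + 3×0.869)×0.869 = 4.777 m²; P = b + 2y√(1+z²) = 2.89 + 2×0.869×3.162 = 8.386 m. Hydraulic radius R = A/P = 4.777/8.386 = 0.5696 m. Q_A = (1/0.016)·4.777·0.5696^(2/3)·√0.0011 = 6.804 m³/s.
Channel B: For a circular section of diameter D = 1.73 m at depth y = 0.945 m, the central angle is θ = 2 arccos(1 − 2y/D) = 3.327 rad. Then A = (D²/8)(θ − sin θ) = 1.314 m² and P = Dθ/2 = 2.878 m. Hydraulic radius R = A/P = 1.314/2.878 = 0.4564 m. Q_B = (1/0.016)·1.314·0.4564^(2/3)·√0.0011 = 1.614 m³/s.
Q_A = 6.804 m³/s vs Q_B = 1.614 m³/s, so channel A carries more.

channel A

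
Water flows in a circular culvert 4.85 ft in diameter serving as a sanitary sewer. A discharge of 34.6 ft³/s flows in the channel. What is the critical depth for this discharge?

At critical depth, Q² T / (g A³) = 1, i.e. A³/T = Q²/g = 34.6²/32.2 = 37.18.
Try y = 1.93 ft: A³/T = 67.79 — too large.
Try y = 1.18 ft: A³/T = 10.09 — too small.
Try y = 1.65 ft: A³/T = 37.07 — ≈ 37.18.

y_c = 1.65 ft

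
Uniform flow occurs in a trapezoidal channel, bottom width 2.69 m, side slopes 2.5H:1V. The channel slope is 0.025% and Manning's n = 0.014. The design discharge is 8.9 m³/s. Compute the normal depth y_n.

y_n = 1.41 m

Manning's equation rearranged: A R^(2/3) = nQ / (1·√S) = 0.014 × 8.9 / (√0.00025) = 7.88.
Trying y = 1.75 m: A R^(2/3) = 12.53 — high.
Trying y = 1.06 m: A R^(2/3) = 4.351 — low.
Trying y = 1.41 m: A R^(2/3) = 7.877 — close enough.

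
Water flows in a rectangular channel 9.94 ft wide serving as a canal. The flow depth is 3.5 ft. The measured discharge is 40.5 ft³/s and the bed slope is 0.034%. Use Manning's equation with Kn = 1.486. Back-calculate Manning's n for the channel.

n = 0.038

Flow area A = b·y = 9.94 × 3.5 = 34.79 ft². Wetted perimeter P = b + 2y = 9.94 + 2×3.5 = 16.94 ft.
Hydraulic radius R = A/P = 34.79/16.94 = 2.054 ft.
Rearranging Manning's equation: n = (1.486/Q) A R^(2/3) S^(1/2) = (1.486/40.5) × 34.79 × 2.054^(2/3) × √0.00034 = 0.038.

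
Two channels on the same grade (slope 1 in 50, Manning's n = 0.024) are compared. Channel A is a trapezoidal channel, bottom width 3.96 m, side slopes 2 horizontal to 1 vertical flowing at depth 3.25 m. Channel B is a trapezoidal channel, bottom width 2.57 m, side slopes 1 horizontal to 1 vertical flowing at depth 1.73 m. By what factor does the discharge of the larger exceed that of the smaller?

6.87

Channel A: With bottom width b = 3.96 m and side slope z = 2: A = (b + zy)y = (3.96 + 2×3.25)×3.25 = 34 m²; P = b + 2y√(1+z²) = 3.96 + 2×3.25×2.236 = 18.49 m. Hydraulic radius R = A/P = 34/18.49 = 1.838 m. Q_A = (1/0.024)·34·1.838^(2/3)·√0.02 = 300.6 m³/s.
Channel B: With bottom width b = 2.57 m and side slope z = 1: A = (b + zy)y = (2.57 + 1×1.73)×1.73 = 7.439 m²; P = b + 2y√(1+z²) = 2.57 + 2×1.73×1.414 = 7.463 m. Hydraulic radius R = A/P = 7.439/7.463 = 0.9968 m. Q_B = (1/0.024)·7.439·0.9968^(2/3)·√0.02 = 43.74 m³/s.
The larger discharge is 300.6 m³/s and the smaller is 43.74 m³/s; the ratio is 6.87.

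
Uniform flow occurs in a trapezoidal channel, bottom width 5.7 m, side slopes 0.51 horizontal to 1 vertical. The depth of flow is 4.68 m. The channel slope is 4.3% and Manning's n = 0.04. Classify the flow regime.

supercritical

With bottom width b = 5.7 m and side slope z = 0.51: A = (b + zy)y = (5.7 + 0.51×4.68)×4.68 = 37.85 m²; P = b + 2y√(1+z²) = 5.7 + 2×4.68×1.123 = 16.21 m.
Hydraulic radius R = A/P = 37.85/16.21 = 2.335 m.
V = (1/n) R^(2/3) √S = (1/0.04) × 2.335^(2/3) × √0.043 = 9.125 m/s. Hydraulic depth D_h = A/T = 37.85/10.47 = 3.613 m.
Froude number Fr = V/√(g·D_h) = 9.125/√(9.81×3.613) = 1.53, which is greater than 1, so the flow is supercritical.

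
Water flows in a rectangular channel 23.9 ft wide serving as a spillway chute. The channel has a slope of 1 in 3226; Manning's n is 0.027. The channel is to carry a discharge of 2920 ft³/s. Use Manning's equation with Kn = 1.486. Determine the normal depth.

y_n = 30.1 ft

Manning's equation rearranged: A R^(2/3) = nQ / (1.486·√S) = 0.027 × 2920 / (1.486 × √0.00031) = 3013.
Trying y = 33.8 ft: A R^(2/3) = 3451 — too large.
Trying y = 21.7 ft: A R^(2/3) = 2023 — too small.
Trying y = 30.1 ft: A R^(2/3) = 3009 — close enough.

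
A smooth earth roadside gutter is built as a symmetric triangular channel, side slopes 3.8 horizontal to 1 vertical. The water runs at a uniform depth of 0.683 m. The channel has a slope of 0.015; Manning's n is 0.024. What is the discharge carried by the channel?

For a triangular section with side slope z = 3.8: A = zy² = 3.8×0.683² = 1.773 m²; P = 2y√(1+z²) = 2×0.683×3.929 = 5.368 m.
Hydraulic radius R = A/P = 1.773/5.368 = 0.3303 m.
Manning's equation: Q = (1/n) A R^(2/3) S^(1/2) = (1/0.024) × 1.773 × 0.3303^(2/3) × 0.015^(1/2) = 4.32 m³/s.

Q = 4.32 m³/s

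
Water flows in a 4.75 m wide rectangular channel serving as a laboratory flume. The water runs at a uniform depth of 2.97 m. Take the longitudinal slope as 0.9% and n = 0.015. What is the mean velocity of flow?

V = 7.61 m/s

Flow area A = b·y = 4.75 × 2.97 = 14.11 m². Wetted perimeter P = b + 2y = 4.75 + 2×2.97 = 10.69 m.
Hydraulic radius R = A/P = 14.11/10.69 = 1.32 m.
From Manning's equation, V = (1/n) R^(2/3) S^(1/2) = (1/0.015) × 1.32^(2/3) × 0.009^(1/2) = 7.61 m/s.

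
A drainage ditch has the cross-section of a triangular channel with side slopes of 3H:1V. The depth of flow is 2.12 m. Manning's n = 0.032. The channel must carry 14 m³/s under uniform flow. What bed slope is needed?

S = 0.0011

For a triangular section with side slope z = 3: A = zy² = 3×2.12² = 13.48 m²; P = 2y√(1+z²) = 2×2.12×3.162 = 13.41 m.
Hydraulic radius R = A/P = 13.48/13.41 = 1.006 m.
From Manning's equation, S = [nQ / (1 A R^(2/3))]² = [0.032 × 14 / (1 × 13.48 × 1.006^(2/3))]² = 0.0011.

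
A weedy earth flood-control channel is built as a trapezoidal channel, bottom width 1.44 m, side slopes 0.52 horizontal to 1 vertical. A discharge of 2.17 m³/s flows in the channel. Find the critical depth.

At critical depth, Q² T / (g A³) = 1, i.e. A³/T = Q²/g = 2.17²/9.81 = 0.48.
At y = 0.649 m: A³/T = 0.7258 — over.
At y = 0.482 m: A³/T = 0.2787 — short.
At y = 0.571 m: A³/T = 0.4797 — ≈ 0.48.

y_c = 0.571 m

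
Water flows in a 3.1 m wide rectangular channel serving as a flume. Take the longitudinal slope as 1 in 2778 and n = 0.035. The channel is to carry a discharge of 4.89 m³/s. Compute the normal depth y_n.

Manning's equation rearranged: A R^(2/3) = nQ / (1·√S) = 0.035 × 4.89 / (√0.00036) = 9.021.
Trying y = 2.51 m: A R^(2/3) = 7.563 — low.
Trying y = 3.43 m: A R^(2/3) = 11.11 — high.
Trying y = 2.89 m: A R^(2/3) = 9.012 — ≈ 9.021.

y_n = 2.89 m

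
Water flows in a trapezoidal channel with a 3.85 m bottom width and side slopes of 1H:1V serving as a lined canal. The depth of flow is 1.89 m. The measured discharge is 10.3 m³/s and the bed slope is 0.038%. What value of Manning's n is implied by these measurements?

n = 0.0229

With bottom width b = 3.85 m and side slope z = 1: A = (b + zy)y = (3.85 + 1×1.89)×1.89 = 10.85 m²; P = b + 2y√(1+z²) = 3.85 + 2×1.89×1.414 = 9.196 m.
Hydraulic radius R = A/P = 10.85/9.196 = 1.18 m.
Rearranging Manning's equation: n = (1/Q) A R^(2/3) S^(1/2) = (1/10.3) × 10.85 × 1.18^(2/3) × √0.00038 = 0.0229.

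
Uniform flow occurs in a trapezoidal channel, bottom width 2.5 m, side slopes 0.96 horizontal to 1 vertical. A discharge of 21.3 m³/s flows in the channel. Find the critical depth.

y_c = 1.58 m

At critical depth, Q² T / (g A³) = 1, i.e. A³/T = Q²/g = 21.3²/9.81 = 46.25.
Trying y = 1.81 m: A³/T = 75.52 — too large.
Trying y = 1.21 m: A³/T = 18.03 — too small.
Trying y = 1.58 m: A³/T = 46.2 — matches.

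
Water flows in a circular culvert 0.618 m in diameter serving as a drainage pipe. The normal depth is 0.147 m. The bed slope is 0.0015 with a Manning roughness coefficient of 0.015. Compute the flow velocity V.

V = 0.506 m/s

For a circular section of diameter D = 0.618 m at depth y = 0.147 m, the central angle is θ = 2 arccos(1 − 2y/D) = 2.038 rad. Then A = (D²/8)(θ − sin θ) = 0.05466 m² and P = Dθ/2 = 0.6297 m.
Hydraulic radius R = A/P = 0.05466/0.6297 = 0.08681 m.
From Manning's equation, V = (1/n) R^(2/3) S^(1/2) = (1/0.015) × 0.08681^(2/3) × 0.0015^(1/2) = 0.506 m/s.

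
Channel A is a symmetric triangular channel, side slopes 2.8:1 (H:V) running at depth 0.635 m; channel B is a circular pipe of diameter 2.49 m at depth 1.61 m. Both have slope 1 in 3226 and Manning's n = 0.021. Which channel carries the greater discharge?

channel B

Channel A: For a triangular section with side slope z = 2.8: A = zy² = 2.8×0.635² = 1.129 m²; P = 2y√(1+z²) = 2×0.635×2.973 = 3.776 m. Hydraulic radius R = A/P = 1.129/3.776 = 0.299 m. Q_A = (1/0.021)·1.129·0.299^(2/3)·√0.00031 = 0.4233 m³/s.
Channel B: For a circular section of diameter D = 2.49 m at depth y = 1.61 m, the central angle is θ = 2 arccos(1 − 2y/D) = 3.737 rad. Then A = (D²/8)(θ − sin θ) = 3.33 m² and P = Dθ/2 = 4.652 m. Hydraulic radius R = A/P = 3.33/4.652 = 0.7159 m. Q_B = (1/0.021)·3.33·0.7159^(2/3)·√0.00031 = 2.234 m³/s.
Q_A = 0.4233 m³/s vs Q_B = 2.234 m³/s, so channel B carries more.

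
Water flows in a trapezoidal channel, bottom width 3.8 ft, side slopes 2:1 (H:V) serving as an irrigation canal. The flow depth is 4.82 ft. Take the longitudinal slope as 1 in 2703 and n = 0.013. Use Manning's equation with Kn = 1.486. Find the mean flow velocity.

V = 4.11 ft/s

With bottom width b = 3.8 ft and side slope z = 2: A = (b + zy)y = (3.8 + 2×4.82)×4.82 = 64.78 ft²; P = b + 2y√(1+z²) = 3.8 + 2×4.82×2.236 = 25.36 ft.
Hydraulic radius R = A/P = 64.78/25.36 = 2.555 ft.
From Manning's equation, V = (1.486/n) R^(2/3) S^(1/2) = (1.486/0.013) × 2.555^(2/3) × 0.00037^(1/2) = 4.11 ft/s.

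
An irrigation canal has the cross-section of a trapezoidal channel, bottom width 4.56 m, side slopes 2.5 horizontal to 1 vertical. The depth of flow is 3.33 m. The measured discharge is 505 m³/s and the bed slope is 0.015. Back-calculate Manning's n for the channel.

n = 0.016

With bottom width b = 4.56 m and side slope z = 2.5: A = (b + zy)y = (4.56 + 2.5×3.33)×3.33 = 42.91 m²; P = b + 2y√(1+z²) = 4.56 + 2×3.33×2.693 = 22.49 m.
Hydraulic radius R = A/P = 42.91/22.49 = 1.908 m.
Rearranging Manning's equation: n = (1/Q) A R^(2/3) S^(1/2) = (1/505) × 42.91 × 1.908^(2/3) × √0.015 = 0.016.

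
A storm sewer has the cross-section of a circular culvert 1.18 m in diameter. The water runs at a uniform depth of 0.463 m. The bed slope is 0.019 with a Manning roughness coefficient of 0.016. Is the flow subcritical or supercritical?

supercritical

For a circular section of diameter D = 1.18 m at depth y = 0.463 m, the central angle is θ = 2 arccos(1 − 2y/D) = 2.708 rad. Then A = (D²/8)(θ − sin θ) = 0.3981 m² and P = Dθ/2 = 1.598 m.
Hydraulic radius R = A/P = 0.3981/1.598 = 0.2492 m.
V = (1/n) R^(2/3) √S = (1/0.016) × 0.2492^(2/3) × √0.019 = 3.412 m/s. Hydraulic depth D_h = A/T = 0.3981/1.152 = 0.3455 m.
Froude number Fr = V/√(g·D_h) = 3.412/√(9.81×0.3455) = 1.85, which is greater than 1, so the flow is supercritical.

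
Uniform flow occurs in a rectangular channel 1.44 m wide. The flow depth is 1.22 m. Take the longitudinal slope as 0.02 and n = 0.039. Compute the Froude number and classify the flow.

Flow area A = b·y = 1.44 × 1.22 = 1.757 m². Wetted perimeter P = b + 2y = 1.44 + 2×1.22 = 3.88 m.
Hydraulic radius R = A/P = 1.757/3.88 = 0.4528 m.
V = (1/n) R^(2/3) √S = (1/0.039) × 0.4528^(2/3) × √0.02 = 2.138 m/s. Hydraulic depth D_h = A/T = 1.757/1.44 = 1.22 m.
Froude number Fr = V/√(g·D_h) = 2.138/√(9.81×1.22) = 0.618, which is less than 1, so the flow is subcritical.

subcritical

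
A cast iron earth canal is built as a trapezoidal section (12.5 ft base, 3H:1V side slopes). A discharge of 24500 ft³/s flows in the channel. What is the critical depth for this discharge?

At critical depth, Q² T / (g A³) = 1, i.e. A³/T = Q²/g = 24500²/32.2 = 18640000.
At y = 13.7 ft: A³/T = 4181000 — low.
At y = 22.4 ft: A³/T = 38730000 — high.
At y = 19.1 ft: A³/T = 18640000 — matches.

y_c = 19.1 ft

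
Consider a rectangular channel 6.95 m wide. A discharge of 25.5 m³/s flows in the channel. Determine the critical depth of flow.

For a rectangular channel, critical depth y_c = (q²/g)^(1/3) where q = Q/b = 25.5/6.95 = 3.669 m²/s.
So y_c = (3.669²/9.81)^(1/3) = 1.11 m.

y_c = 1.11 m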